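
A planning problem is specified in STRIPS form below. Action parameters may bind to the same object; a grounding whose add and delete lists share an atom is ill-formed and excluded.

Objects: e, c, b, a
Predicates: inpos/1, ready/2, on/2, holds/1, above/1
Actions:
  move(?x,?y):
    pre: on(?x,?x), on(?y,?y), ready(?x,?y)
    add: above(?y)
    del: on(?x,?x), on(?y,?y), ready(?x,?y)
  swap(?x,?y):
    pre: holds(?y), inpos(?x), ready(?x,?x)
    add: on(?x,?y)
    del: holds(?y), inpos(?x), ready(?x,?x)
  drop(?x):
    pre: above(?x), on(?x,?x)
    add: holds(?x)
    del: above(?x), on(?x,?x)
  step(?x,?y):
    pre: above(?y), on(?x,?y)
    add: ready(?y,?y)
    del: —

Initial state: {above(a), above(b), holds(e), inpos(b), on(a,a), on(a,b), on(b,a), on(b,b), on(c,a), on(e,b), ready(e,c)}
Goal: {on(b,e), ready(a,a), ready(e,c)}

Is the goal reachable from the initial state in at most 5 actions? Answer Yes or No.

Yes

1. step(e,b)  →  {above(a), above(b), holds(e), inpos(b), on(a,a), on(a,b), on(b,a), on(b,b), on(c,a), on(e,b), ready(b,b), ready(e,c)}
2. swap(b,e)  →  {above(a), above(b), on(a,a), on(a,b), on(b,a), on(b,b), on(b,e), on(c,a), on(e,b), ready(e,c)}
3. step(c,a)  →  {above(a), above(b), on(a,a), on(a,b), on(b,a), on(b,b), on(b,e), on(c,a), on(e,b), ready(a,a), ready(e,c)}
optimal plan length = 3; 3 ≤ 5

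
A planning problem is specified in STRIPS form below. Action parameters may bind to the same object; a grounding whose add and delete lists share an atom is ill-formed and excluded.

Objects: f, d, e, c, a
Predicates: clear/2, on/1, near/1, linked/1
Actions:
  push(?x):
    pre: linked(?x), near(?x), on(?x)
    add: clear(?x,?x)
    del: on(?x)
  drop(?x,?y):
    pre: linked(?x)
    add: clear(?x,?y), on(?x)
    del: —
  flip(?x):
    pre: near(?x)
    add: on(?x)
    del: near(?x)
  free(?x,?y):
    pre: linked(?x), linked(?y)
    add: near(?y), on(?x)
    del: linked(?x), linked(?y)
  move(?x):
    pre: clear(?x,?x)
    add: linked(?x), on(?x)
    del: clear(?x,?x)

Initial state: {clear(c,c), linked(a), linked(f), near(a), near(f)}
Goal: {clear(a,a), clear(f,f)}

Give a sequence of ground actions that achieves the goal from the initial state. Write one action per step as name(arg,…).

1. drop(f,f)  →  {clear(c,c), clear(f,f), linked(a), linked(f), near(a), near(f), on(f)}
2. drop(a,a)  →  {clear(a,a), clear(c,c), clear(f,f), linked(a), linked(f), near(a), near(f), on(a), on(f)}

drop(f,f); drop(a,a)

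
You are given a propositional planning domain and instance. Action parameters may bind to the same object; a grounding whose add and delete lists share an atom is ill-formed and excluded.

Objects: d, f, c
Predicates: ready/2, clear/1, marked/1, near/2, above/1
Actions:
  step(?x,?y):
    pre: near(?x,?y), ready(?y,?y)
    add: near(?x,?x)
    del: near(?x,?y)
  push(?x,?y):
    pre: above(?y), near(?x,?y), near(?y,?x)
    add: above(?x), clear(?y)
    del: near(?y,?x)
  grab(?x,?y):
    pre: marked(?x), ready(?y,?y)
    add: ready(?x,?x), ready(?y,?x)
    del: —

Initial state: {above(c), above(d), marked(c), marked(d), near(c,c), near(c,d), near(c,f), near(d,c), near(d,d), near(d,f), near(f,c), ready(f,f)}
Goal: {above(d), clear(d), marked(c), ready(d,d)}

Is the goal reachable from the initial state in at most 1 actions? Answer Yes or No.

No

1. push(d,d)  →  {above(c), above(d), clear(d), marked(c), marked(d), near(c,c), near(c,d), near(c,f), near(d,c), near(d,f), near(f,c), ready(f,f)}
2. grab(d,f)  →  {above(c), above(d), clear(d), marked(c), marked(d), near(c,c), near(c,d), near(c,f), near(d,c), near(d,f), near(f,c), ready(d,d), ready(f,d), ready(f,f)}
optimal plan length = 2; 2 > 1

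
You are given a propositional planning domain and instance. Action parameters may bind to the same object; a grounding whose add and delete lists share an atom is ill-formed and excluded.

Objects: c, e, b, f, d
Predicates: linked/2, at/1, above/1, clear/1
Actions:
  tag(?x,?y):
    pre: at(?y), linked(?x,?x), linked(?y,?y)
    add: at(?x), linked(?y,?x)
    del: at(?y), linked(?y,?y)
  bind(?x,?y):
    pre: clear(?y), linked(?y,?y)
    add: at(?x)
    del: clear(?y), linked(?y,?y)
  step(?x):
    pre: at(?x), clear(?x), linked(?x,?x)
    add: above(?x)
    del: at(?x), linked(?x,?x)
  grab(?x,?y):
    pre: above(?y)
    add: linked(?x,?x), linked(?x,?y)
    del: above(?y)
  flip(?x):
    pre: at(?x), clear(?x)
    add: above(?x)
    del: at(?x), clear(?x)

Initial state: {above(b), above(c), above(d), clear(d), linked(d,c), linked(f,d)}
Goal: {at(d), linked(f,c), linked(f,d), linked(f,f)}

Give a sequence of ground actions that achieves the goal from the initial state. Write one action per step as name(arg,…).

1. grab(f,c)  →  {above(b), above(d), clear(d), linked(d,c), linked(f,c), linked(f,d), linked(f,f)}
2. grab(d,b)  →  {above(d), clear(d), linked(d,b), linked(d,c), linked(d,d), linked(f,c), linked(f,d), linked(f,f)}
3. bind(d,d)  →  {above(d), at(d), linked(d,b), linked(d,c), linked(f,c), linked(f,d), linked(f,f)}

grab(f,c); grab(d,b); bind(d,d)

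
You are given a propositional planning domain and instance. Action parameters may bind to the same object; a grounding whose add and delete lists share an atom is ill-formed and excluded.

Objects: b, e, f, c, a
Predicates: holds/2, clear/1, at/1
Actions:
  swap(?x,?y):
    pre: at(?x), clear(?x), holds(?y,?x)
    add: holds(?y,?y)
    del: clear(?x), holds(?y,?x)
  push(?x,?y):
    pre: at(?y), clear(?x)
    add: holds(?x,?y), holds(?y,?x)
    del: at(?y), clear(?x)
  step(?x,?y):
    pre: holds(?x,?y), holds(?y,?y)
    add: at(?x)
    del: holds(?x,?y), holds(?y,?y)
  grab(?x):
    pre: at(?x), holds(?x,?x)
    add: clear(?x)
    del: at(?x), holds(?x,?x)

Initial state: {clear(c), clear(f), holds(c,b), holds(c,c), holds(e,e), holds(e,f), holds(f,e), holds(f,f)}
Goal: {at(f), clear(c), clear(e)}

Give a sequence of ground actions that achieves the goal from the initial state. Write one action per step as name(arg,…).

1. step(e,e)  →  {at(e), clear(c), clear(f), holds(c,b), holds(c,c), holds(e,f), holds(f,e), holds(f,f)}
2. step(f,f)  →  {at(e), at(f), clear(c), clear(f), holds(c,b), holds(c,c), holds(e,f), holds(f,e)}
3. swap(f,e)  →  {at(e), at(f), clear(c), holds(c,b), holds(c,c), holds(e,e), holds(f,e)}
4. grab(e)  →  {at(f), clear(c), clear(e), holds(c,b), holds(c,c), holds(f,e)}

step(e,e); step(f,f); swap(f,e); grab(e)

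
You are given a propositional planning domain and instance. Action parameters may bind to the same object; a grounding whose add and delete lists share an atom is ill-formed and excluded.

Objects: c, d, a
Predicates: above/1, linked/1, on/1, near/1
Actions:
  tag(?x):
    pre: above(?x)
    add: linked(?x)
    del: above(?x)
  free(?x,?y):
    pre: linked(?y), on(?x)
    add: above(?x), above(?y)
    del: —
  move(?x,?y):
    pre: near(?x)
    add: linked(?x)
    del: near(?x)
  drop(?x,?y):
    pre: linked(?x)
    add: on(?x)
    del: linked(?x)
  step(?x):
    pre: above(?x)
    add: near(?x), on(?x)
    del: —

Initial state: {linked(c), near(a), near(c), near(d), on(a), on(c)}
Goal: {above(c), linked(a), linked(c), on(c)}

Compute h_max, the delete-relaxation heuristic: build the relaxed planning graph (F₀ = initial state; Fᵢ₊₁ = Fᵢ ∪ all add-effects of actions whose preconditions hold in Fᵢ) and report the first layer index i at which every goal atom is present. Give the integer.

F0 = init (6 atoms)
F1 = F0 ∪ {above(a), above(c), linked(a), linked(d)}  (10 atoms)
goal ⊆ F1  ⇒  h_max = 1

1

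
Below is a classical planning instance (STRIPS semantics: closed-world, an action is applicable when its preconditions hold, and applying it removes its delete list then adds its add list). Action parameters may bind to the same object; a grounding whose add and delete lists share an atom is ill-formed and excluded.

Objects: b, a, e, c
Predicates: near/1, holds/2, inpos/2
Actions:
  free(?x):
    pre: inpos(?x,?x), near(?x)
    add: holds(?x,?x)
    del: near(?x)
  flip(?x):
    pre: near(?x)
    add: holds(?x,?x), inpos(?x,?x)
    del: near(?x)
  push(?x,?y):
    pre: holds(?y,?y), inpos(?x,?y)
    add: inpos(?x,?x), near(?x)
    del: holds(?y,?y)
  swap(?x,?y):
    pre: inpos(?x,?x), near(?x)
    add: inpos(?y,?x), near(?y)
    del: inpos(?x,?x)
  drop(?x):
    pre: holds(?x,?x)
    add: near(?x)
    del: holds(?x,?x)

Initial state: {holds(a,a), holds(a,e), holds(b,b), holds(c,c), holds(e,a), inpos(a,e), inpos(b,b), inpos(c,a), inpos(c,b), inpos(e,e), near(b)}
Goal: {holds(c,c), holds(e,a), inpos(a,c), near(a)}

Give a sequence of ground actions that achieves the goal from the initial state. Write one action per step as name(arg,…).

push(c,b); swap(c,a)

1. push(c,b)  →  {holds(a,a), holds(a,e), holds(c,c), holds(e,a), inpos(a,e), inpos(b,b), inpos(c,a), inpos(c,b), inpos(c,c), inpos(e,e), near(b), near(c)}
2. swap(c,a)  →  {holds(a,a), holds(a,e), holds(c,c), holds(e,a), inpos(a,c), inpos(a,e), inpos(b,b), inpos(c,a), inpos(c,b), inpos(e,e), near(a), near(b), near(c)}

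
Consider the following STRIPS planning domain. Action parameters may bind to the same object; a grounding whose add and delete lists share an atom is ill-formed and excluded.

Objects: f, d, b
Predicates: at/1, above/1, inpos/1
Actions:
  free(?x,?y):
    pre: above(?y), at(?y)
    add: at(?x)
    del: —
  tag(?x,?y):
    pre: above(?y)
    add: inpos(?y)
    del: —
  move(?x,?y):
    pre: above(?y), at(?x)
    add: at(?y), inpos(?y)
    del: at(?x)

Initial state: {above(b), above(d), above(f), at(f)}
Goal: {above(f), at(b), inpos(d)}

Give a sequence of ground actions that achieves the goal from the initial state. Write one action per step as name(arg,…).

free(b,f); tag(f,d)

1. free(b,f)  →  {above(b), above(d), above(f), at(b), at(f)}
2. tag(f,d)  →  {above(b), above(d), above(f), at(b), at(f), inpos(d)}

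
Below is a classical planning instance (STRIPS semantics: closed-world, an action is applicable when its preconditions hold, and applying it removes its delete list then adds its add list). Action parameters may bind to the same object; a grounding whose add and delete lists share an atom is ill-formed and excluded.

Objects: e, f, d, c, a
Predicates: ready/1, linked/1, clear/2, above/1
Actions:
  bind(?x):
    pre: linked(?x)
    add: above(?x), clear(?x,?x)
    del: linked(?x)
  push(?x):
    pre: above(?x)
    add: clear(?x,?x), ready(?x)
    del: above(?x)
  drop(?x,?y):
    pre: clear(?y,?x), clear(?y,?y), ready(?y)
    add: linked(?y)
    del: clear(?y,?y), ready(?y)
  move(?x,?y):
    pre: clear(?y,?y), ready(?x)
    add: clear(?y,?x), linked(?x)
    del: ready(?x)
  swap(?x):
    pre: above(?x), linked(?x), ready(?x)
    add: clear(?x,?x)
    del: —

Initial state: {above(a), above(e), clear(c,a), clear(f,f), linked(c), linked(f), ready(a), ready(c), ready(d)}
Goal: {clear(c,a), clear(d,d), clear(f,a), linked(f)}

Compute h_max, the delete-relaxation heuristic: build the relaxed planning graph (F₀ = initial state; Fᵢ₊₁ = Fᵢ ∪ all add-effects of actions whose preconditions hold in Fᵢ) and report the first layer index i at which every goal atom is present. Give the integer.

F0 = init (9 atoms)
F1 = F0 ∪ {above(c), above(f), clear(a,a), clear(c,c), clear(e,e), clear(f,a), clear(f,c), clear(f,d), linked(a), linked(d), ready(e)}  (20 atoms)
F2 = F1 ∪ {above(d), clear(a,c), clear(a,d), clear(a,e), clear(c,d), clear(c,e), clear(d,d), clear(e,a), clear(e,c), clear(e,d), clear(f,e), linked(e), ready(f)}  (33 atoms)
goal ⊆ F2  ⇒  h_max = 2

2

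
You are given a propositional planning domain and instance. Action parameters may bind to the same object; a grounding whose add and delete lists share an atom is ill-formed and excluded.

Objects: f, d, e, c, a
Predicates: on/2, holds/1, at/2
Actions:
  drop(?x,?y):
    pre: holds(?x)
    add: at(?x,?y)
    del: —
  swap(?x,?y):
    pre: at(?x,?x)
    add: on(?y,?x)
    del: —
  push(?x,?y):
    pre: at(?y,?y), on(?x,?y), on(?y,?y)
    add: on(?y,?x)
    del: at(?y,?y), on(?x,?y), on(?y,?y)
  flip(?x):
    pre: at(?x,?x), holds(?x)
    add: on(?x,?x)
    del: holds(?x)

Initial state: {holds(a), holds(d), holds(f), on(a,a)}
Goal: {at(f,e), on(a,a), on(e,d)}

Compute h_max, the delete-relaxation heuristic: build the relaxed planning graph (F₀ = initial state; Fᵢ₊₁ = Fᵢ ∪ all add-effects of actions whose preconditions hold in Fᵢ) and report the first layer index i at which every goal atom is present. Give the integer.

2

F0 = init (4 atoms)
F1 = F0 ∪ {at(a,a), at(a,c), at(a,d), at(a,e), at(a,f), at(d,a), at(d,c), at(d,d), at(d,e), at(d,f), at(f,a), at(f,c), at(f,d), at(f,e), at(f,f)}  (19 atoms)
F2 = F1 ∪ {on(a,d), on(a,f), on(c,a), on(c,d), on(c,f), on(d,a), on(d,d), on(d,f), on(e,a), on(e,d), on(e,f), on(f,a), on(f,d), on(f,f)}  (33 atoms)
goal ⊆ F2  ⇒  h_max = 2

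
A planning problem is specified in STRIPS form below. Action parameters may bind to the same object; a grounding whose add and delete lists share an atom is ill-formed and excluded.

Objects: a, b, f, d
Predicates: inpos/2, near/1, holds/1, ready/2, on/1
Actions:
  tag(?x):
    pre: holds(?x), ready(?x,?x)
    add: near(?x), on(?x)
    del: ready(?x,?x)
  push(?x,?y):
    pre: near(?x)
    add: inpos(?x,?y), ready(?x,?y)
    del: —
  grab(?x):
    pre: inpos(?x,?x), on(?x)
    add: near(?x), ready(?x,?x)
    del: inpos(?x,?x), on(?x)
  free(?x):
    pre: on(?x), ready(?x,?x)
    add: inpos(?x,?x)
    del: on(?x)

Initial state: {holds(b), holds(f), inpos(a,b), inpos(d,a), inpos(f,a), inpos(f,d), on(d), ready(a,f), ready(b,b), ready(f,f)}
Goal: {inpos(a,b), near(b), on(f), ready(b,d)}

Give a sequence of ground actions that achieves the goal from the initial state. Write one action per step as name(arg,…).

1. tag(b)  →  {holds(b), holds(f), inpos(a,b), inpos(d,a), inpos(f,a), inpos(f,d), near(b), on(b), on(d), ready(a,f), ready(f,f)}
2. tag(f)  →  {holds(b), holds(f), inpos(a,b), inpos(d,a), inpos(f,a), inpos(f,d), near(b), near(f), on(b), on(d), on(f), ready(a,f)}
3. push(b,d)  →  {holds(b), holds(f), inpos(a,b), inpos(b,d), inpos(d,a), inpos(f,a), inpos(f,d), near(b), near(f), on(b), on(d), on(f), ready(a,f), ready(b,d)}

tag(b); tag(f); push(b,d)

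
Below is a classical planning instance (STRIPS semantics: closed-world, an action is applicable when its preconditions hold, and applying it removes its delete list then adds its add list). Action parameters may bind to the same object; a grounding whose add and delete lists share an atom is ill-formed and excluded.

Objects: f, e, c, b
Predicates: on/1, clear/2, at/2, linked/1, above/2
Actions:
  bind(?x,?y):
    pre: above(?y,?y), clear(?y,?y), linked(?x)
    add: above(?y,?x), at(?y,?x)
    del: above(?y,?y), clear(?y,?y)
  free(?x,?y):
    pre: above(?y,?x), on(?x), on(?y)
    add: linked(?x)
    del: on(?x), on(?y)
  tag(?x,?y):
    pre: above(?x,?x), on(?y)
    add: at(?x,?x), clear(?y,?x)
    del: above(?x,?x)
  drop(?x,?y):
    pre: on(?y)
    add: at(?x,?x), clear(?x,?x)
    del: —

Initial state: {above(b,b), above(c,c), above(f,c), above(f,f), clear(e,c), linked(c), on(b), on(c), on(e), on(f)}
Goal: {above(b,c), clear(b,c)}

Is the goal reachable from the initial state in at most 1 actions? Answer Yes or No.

1. tag(c,b)  →  {above(b,b), above(f,c), above(f,f), at(c,c), clear(b,c), clear(e,c), linked(c), on(b), on(c), on(e), on(f)}
2. drop(b,f)  →  {above(b,b), above(f,c), above(f,f), at(b,b), at(c,c), clear(b,b), clear(b,c), clear(e,c), linked(c), on(b), on(c), on(e), on(f)}
3. bind(c,b)  →  {above(b,c), above(f,c), above(f,f), at(b,b), at(b,c), at(c,c), clear(b,c), clear(e,c), linked(c), on(b), on(c), on(e), on(f)}
optimal plan length = 3; 3 > 1

No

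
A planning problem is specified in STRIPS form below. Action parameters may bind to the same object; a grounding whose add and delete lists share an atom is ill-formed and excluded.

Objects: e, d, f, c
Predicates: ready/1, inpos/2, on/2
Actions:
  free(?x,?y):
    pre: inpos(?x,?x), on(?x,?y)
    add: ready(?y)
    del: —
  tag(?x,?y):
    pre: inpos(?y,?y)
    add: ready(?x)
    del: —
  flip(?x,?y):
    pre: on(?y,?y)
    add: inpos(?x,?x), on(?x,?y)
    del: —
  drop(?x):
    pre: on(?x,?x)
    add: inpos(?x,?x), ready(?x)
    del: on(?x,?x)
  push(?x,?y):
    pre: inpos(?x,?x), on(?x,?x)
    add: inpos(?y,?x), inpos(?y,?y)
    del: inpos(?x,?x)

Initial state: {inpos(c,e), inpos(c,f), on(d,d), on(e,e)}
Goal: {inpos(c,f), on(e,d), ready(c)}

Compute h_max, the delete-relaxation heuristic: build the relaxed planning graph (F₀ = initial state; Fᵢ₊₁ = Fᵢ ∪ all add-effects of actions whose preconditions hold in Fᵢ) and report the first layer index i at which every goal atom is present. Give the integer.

F0 = init (4 atoms)
F1 = F0 ∪ {inpos(c,c), inpos(d,d), inpos(e,e), inpos(f,f), on(c,d), on(c,e), on(d,e), on(e,d), on(f,d), on(f,e), ready(d), ready(e)}  (16 atoms)
F2 = F1 ∪ {inpos(c,d), inpos(d,e), inpos(e,d), inpos(f,d), inpos(f,e), ready(c), ready(f)}  (23 atoms)
goal ⊆ F2  ⇒  h_max = 2

2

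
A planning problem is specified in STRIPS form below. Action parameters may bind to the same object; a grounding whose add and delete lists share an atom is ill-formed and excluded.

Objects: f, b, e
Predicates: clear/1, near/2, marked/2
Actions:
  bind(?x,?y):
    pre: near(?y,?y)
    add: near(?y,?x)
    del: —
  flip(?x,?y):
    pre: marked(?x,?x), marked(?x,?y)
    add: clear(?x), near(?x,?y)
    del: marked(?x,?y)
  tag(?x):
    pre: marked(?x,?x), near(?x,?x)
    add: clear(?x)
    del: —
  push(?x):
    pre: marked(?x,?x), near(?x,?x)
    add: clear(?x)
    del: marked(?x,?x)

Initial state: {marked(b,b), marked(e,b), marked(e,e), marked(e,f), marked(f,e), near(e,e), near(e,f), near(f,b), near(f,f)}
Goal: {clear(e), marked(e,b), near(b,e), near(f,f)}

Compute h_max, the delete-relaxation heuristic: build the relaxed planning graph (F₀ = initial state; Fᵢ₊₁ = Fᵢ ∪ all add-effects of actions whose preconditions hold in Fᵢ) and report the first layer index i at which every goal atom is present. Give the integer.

2

F0 = init (9 atoms)
F1 = F0 ∪ {clear(b), clear(e), near(b,b), near(e,b), near(f,e)}  (14 atoms)
F2 = F1 ∪ {near(b,e), near(b,f)}  (16 atoms)
goal ⊆ F2  ⇒  h_max = 2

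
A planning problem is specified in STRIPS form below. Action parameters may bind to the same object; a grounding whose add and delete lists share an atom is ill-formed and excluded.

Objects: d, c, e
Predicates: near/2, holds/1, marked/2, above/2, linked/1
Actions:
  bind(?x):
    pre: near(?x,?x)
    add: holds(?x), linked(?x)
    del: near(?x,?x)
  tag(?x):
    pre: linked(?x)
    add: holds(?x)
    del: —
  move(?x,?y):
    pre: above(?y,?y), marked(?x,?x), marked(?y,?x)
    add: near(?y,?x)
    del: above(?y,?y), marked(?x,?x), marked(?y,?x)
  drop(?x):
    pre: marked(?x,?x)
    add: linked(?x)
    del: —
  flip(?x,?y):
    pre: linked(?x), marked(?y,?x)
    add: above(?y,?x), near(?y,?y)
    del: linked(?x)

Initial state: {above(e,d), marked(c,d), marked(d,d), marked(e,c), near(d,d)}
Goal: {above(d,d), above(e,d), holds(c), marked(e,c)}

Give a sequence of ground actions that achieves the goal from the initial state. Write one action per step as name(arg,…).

bind(d); flip(d,d); bind(d); flip(d,c); bind(c)

1. bind(d)  →  {above(e,d), holds(d), linked(d), marked(c,d), marked(d,d), marked(e,c)}
2. flip(d,d)  →  {above(d,d), above(e,d), holds(d), marked(c,d), marked(d,d), marked(e,c), near(d,d)}
3. bind(d)  →  {above(d,d), above(e,d), holds(d), linked(d), marked(c,d), marked(d,d), marked(e,c)}
4. flip(d,c)  →  {above(c,d), above(d,d), above(e,d), holds(d), marked(c,d), marked(d,d), marked(e,c), near(c,c)}
5. bind(c)  →  {above(c,d), above(d,d), above(e,d), holds(c), holds(d), linked(c), marked(c,d), marked(d,d), marked(e,c)}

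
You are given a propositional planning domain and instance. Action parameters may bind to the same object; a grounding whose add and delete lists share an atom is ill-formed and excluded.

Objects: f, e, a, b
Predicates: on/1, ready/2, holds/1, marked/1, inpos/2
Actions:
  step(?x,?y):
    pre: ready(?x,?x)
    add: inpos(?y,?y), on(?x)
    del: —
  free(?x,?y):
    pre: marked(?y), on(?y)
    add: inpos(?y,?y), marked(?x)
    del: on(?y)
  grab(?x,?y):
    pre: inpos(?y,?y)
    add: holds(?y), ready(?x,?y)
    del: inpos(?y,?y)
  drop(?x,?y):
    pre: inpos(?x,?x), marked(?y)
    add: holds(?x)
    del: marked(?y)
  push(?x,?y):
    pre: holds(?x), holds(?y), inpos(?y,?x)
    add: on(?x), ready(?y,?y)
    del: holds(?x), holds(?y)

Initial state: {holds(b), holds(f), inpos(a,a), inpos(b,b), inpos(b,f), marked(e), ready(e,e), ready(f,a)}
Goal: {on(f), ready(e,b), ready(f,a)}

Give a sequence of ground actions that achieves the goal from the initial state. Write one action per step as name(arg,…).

grab(e,b); push(f,b)

1. grab(e,b)  →  {holds(b), holds(f), inpos(a,a), inpos(b,f), marked(e), ready(e,b), ready(e,e), ready(f,a)}
2. push(f,b)  →  {inpos(a,a), inpos(b,f), marked(e), on(f), ready(b,b), ready(e,b), ready(e,e), ready(f,a)}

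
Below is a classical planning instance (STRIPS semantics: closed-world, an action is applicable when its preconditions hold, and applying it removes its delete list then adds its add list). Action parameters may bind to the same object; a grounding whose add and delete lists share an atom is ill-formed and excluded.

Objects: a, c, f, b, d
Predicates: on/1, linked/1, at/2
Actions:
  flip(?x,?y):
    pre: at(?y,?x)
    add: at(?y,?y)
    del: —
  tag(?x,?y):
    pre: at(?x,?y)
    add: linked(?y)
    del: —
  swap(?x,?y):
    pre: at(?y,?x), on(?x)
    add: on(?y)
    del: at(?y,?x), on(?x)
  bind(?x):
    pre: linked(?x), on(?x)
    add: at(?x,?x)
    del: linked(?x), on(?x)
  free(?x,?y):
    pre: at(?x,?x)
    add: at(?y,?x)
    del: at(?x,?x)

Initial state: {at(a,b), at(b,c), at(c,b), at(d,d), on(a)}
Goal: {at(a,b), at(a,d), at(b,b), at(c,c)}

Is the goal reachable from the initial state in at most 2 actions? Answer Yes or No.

1. flip(c,b)  →  {at(a,b), at(b,b), at(b,c), at(c,b), at(d,d), on(a)}
2. flip(b,c)  →  {at(a,b), at(b,b), at(b,c), at(c,b), at(c,c), at(d,d), on(a)}
3. free(d,a)  →  {at(a,b), at(a,d), at(b,b), at(b,c), at(c,b), at(c,c), on(a)}
optimal plan length = 3; 3 > 2

No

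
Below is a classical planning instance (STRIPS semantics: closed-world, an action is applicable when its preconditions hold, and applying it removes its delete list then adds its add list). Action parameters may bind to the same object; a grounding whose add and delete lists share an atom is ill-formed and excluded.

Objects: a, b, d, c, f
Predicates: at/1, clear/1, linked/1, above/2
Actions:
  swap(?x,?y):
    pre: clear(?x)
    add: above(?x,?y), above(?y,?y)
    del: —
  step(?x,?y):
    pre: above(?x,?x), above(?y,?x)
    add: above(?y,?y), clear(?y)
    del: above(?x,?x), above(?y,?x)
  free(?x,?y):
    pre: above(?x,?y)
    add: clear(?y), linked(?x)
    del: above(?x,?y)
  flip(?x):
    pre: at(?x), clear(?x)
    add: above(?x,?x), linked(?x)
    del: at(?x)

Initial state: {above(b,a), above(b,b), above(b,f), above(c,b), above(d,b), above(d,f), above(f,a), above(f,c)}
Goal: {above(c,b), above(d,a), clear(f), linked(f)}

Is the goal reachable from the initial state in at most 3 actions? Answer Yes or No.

No

1. step(b,d)  →  {above(b,a), above(b,f), above(c,b), above(d,d), above(d,f), above(f,a), above(f,c), clear(d)}
2. swap(d,a)  →  {above(a,a), above(b,a), above(b,f), above(c,b), above(d,a), above(d,d), above(d,f), above(f,a), above(f,c), clear(d)}
3. swap(d,f)  →  {above(a,a), above(b,a), above(b,f), above(c,b), above(d,a), above(d,d), above(d,f), above(f,a), above(f,c), above(f,f), clear(d)}
4. free(f,f)  →  {above(a,a), above(b,a), above(b,f), above(c,b), above(d,a), above(d,d), above(d,f), above(f,a), above(f,c), clear(d), clear(f), linked(f)}
optimal plan length = 4; 4 > 3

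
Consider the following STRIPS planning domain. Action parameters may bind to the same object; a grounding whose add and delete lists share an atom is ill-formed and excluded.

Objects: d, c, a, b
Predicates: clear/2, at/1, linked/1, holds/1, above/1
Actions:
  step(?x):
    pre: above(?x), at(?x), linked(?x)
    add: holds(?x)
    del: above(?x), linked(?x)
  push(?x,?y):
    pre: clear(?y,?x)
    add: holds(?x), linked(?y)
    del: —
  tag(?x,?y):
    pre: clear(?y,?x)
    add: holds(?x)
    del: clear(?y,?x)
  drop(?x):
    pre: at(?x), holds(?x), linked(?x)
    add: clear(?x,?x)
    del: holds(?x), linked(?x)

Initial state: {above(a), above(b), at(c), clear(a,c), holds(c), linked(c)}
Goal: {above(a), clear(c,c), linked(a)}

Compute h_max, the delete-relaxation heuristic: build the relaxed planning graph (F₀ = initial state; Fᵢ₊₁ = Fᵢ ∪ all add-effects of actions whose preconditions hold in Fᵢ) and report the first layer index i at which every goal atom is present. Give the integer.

F0 = init (6 atoms)
F1 = F0 ∪ {clear(c,c), linked(a)}  (8 atoms)
goal ⊆ F1  ⇒  h_max = 1

1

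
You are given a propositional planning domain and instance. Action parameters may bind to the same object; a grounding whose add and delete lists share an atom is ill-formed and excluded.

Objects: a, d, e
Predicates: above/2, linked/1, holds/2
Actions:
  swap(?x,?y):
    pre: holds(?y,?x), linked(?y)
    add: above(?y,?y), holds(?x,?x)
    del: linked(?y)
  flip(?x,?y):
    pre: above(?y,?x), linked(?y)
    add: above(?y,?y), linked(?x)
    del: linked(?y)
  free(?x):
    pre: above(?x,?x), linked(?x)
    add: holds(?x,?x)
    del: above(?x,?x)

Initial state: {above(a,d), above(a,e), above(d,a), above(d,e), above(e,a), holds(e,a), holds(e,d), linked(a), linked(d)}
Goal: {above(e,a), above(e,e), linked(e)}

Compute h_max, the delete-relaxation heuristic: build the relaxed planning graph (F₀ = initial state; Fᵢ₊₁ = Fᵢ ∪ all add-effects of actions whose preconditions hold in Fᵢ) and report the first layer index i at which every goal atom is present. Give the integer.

2

F0 = init (9 atoms)
F1 = F0 ∪ {above(a,a), above(d,d), linked(e)}  (12 atoms)
F2 = F1 ∪ {above(e,e), holds(a,a), holds(d,d)}  (15 atoms)
goal ⊆ F2  ⇒  h_max = 2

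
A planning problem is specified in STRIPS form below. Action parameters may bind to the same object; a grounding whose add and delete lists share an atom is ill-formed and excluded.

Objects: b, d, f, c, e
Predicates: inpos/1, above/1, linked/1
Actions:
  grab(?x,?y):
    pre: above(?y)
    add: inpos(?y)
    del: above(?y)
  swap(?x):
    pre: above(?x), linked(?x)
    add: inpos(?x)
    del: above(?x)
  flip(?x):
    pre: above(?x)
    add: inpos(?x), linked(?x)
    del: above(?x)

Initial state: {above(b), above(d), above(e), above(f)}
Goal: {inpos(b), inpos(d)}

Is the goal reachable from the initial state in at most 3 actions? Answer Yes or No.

1. grab(b,b)  →  {above(d), above(e), above(f), inpos(b)}
2. grab(b,d)  →  {above(e), above(f), inpos(b), inpos(d)}
optimal plan length = 2; 2 ≤ 3

Yes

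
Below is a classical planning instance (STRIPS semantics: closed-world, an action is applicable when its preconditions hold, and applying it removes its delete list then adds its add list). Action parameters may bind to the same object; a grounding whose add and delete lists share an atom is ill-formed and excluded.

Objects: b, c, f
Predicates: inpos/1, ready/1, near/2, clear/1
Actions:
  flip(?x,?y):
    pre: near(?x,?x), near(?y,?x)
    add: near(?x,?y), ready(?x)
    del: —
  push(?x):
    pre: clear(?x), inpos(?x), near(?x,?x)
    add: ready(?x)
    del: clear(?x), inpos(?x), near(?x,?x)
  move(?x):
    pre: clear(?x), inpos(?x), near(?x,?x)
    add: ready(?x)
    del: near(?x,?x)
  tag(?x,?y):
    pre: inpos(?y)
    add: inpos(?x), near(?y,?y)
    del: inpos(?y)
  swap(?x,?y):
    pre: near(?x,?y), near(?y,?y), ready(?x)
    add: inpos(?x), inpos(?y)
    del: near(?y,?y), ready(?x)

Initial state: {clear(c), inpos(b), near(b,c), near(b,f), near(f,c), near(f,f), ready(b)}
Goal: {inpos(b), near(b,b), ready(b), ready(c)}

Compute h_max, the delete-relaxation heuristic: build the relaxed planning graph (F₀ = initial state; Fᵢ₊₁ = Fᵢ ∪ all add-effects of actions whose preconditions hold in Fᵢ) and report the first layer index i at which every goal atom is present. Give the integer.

F0 = init (7 atoms)
F1 = F0 ∪ {inpos(c), inpos(f), near(b,b), near(f,b), ready(f)}  (12 atoms)
F2 = F1 ∪ {near(c,c)}  (13 atoms)
F3 = F2 ∪ {near(c,b), near(c,f), ready(c)}  (16 atoms)
goal ⊆ F3  ⇒  h_max = 3

3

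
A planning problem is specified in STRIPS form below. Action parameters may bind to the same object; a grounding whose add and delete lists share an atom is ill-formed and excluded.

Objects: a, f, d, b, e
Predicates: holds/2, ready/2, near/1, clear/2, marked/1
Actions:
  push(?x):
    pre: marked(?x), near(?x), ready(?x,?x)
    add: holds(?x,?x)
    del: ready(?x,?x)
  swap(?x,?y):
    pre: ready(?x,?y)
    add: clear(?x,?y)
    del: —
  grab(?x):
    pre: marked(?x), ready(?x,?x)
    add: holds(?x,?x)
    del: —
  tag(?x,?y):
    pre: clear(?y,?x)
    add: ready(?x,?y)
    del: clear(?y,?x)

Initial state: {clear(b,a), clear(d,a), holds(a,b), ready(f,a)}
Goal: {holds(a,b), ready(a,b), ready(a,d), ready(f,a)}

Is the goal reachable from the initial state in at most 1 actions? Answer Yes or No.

1. tag(a,d)  →  {clear(b,a), holds(a,b), ready(a,d), ready(f,a)}
2. tag(a,b)  →  {holds(a,b), ready(a,b), ready(a,d), ready(f,a)}
optimal plan length = 2; 2 > 1

No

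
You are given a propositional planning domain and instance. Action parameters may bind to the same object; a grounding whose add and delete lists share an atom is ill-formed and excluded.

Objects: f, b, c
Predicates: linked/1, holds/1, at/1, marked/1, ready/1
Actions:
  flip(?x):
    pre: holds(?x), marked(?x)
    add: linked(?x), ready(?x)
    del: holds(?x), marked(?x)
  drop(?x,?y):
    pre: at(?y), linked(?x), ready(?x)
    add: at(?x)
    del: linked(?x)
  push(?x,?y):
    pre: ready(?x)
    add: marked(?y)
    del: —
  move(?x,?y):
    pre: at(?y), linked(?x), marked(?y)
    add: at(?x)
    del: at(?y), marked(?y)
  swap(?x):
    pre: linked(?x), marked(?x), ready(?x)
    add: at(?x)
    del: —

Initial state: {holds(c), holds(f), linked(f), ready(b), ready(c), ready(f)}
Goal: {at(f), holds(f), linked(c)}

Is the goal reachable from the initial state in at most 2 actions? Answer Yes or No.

1. push(f,f)  →  {holds(c), holds(f), linked(f), marked(f), ready(b), ready(c), ready(f)}
2. push(f,c)  →  {holds(c), holds(f), linked(f), marked(c), marked(f), ready(b), ready(c), ready(f)}
3. flip(c)  →  {holds(f), linked(c), linked(f), marked(f), ready(b), ready(c), ready(f)}
4. swap(f)  →  {at(f), holds(f), linked(c), linked(f), marked(f), ready(b), ready(c), ready(f)}
optimal plan length = 4; 4 > 2

No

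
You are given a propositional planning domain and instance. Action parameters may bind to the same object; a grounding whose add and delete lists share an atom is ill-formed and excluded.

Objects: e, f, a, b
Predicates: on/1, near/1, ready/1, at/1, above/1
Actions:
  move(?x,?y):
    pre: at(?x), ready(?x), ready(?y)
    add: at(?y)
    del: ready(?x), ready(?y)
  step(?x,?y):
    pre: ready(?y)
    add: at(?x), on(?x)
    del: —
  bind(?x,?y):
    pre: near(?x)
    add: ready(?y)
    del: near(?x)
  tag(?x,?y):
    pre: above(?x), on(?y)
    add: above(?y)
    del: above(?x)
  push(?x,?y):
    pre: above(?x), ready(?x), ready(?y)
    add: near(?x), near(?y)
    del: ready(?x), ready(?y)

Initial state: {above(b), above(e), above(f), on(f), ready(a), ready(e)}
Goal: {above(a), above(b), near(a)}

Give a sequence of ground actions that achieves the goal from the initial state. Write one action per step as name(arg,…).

step(a,e); tag(e,a); push(a,e)

1. step(a,e)  →  {above(b), above(e), above(f), at(a), on(a), on(f), ready(a), ready(e)}
2. tag(e,a)  →  {above(a), above(b), above(f), at(a), on(a), on(f), ready(a), ready(e)}
3. push(a,e)  →  {above(a), above(b), above(f), at(a), near(a), near(e), on(a), on(f)}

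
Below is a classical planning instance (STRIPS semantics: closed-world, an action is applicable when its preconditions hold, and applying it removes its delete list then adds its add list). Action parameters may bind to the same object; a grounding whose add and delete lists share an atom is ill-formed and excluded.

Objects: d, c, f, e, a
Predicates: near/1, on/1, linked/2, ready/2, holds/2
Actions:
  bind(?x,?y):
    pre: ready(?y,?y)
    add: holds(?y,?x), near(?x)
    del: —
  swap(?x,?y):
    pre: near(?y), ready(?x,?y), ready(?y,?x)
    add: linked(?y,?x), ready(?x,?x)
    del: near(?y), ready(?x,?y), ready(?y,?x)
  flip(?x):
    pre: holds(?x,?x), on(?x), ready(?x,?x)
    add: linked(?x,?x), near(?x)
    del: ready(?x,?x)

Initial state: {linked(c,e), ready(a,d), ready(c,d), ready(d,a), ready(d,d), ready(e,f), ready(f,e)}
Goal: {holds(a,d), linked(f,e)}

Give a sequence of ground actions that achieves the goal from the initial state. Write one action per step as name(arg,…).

bind(d,d); bind(f,d); swap(e,f); swap(a,d); bind(d,a)

1. bind(d,d)  →  {holds(d,d), linked(c,e), near(d), ready(a,d), ready(c,d), ready(d,a), ready(d,d), ready(e,f), ready(f,e)}
2. bind(f,d)  →  {holds(d,d), holds(d,f), linked(c,e), near(d), near(f), ready(a,d), ready(c,d), ready(d,a), ready(d,d), ready(e,f), ready(f,e)}
3. swap(e,f)  →  {holds(d,d), holds(d,f), linked(c,e), linked(f,e), near(d), ready(a,d), ready(c,d), ready(d,a), ready(d,d), ready(e,e)}
4. swap(a,d)  →  {holds(d,d), holds(d,f), linked(c,e), linked(d,a), linked(f,e), ready(a,a), ready(c,d), ready(d,d), ready(e,e)}
5. bind(d,a)  →  {holds(a,d), holds(d,d), holds(d,f), linked(c,e), linked(d,a), linked(f,e), near(d), ready(a,a), ready(c,d), ready(d,d), ready(e,e)}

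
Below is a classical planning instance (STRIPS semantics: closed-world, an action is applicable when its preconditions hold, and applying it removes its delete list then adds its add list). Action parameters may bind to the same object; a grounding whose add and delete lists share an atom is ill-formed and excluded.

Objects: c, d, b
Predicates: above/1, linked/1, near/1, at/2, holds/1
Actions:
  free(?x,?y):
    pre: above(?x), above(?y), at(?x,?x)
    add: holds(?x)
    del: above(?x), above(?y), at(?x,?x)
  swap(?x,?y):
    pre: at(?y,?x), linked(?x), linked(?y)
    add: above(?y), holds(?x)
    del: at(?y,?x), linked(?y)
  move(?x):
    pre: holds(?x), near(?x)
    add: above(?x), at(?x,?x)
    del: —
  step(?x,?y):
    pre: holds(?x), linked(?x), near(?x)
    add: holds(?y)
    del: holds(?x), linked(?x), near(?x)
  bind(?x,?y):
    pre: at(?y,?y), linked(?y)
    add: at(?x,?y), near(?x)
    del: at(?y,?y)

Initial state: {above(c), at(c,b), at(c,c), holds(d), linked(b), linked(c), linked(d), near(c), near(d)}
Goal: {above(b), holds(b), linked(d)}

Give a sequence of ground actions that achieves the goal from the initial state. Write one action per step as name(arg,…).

bind(b,c); swap(c,b); step(c,b)

1. bind(b,c)  →  {above(c), at(b,c), at(c,b), holds(d), linked(b), linked(c), linked(d), near(b), near(c), near(d)}
2. swap(c,b)  →  {above(b), above(c), at(c,b), holds(c), holds(d), linked(c), linked(d), near(b), near(c), near(d)}
3. step(c,b)  →  {above(b), above(c), at(c,b), holds(b), holds(d), linked(d), near(b), near(d)}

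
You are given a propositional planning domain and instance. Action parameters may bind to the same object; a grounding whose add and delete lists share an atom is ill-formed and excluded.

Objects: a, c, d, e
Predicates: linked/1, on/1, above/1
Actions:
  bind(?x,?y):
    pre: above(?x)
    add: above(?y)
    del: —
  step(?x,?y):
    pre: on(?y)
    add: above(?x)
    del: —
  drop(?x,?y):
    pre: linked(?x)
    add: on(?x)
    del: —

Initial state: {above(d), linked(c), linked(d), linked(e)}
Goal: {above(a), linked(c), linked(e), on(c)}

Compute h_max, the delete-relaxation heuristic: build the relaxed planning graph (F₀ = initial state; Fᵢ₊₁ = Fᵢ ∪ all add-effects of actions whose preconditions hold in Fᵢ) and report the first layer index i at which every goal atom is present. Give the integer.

F0 = init (4 atoms)
F1 = F0 ∪ {above(a), above(c), above(e), on(c), on(d), on(e)}  (10 atoms)
goal ⊆ F1  ⇒  h_max = 1

1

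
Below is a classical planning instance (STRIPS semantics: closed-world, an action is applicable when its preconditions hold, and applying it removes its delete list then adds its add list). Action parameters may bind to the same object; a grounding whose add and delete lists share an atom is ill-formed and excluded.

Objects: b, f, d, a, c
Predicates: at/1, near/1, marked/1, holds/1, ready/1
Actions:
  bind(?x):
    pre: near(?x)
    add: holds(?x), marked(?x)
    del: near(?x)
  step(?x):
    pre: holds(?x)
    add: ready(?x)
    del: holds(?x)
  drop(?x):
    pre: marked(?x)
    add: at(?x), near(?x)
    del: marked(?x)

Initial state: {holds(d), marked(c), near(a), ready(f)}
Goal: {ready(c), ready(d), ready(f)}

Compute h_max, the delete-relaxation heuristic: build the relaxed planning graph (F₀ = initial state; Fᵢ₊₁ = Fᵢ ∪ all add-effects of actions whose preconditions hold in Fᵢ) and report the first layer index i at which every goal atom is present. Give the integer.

F0 = init (4 atoms)
F1 = F0 ∪ {at(c), holds(a), marked(a), near(c), ready(d)}  (9 atoms)
F2 = F1 ∪ {at(a), holds(c), ready(a)}  (12 atoms)
F3 = F2 ∪ {ready(c)}  (13 atoms)
goal ⊆ F3  ⇒  h_max = 3

3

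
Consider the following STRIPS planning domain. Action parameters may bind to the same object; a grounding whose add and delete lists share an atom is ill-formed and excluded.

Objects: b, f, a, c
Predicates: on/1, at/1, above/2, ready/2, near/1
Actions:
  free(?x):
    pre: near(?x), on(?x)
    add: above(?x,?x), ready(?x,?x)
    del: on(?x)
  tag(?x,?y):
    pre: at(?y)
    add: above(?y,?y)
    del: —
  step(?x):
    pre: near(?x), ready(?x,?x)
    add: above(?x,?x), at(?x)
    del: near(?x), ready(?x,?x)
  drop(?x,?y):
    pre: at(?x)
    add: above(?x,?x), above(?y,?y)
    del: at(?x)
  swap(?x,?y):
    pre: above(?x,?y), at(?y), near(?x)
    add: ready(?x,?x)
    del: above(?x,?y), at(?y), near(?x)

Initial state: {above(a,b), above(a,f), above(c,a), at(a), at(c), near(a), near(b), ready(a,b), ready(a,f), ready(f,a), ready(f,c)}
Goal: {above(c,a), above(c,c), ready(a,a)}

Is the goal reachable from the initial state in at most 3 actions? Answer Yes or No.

Yes

1. drop(c,a)  →  {above(a,a), above(a,b), above(a,f), above(c,a), above(c,c), at(a), near(a), near(b), ready(a,b), ready(a,f), ready(f,a), ready(f,c)}
2. swap(a,a)  →  {above(a,b), above(a,f), above(c,a), above(c,c), near(b), ready(a,a), ready(a,b), ready(a,f), ready(f,a), ready(f,c)}
optimal plan length = 2; 2 ≤ 3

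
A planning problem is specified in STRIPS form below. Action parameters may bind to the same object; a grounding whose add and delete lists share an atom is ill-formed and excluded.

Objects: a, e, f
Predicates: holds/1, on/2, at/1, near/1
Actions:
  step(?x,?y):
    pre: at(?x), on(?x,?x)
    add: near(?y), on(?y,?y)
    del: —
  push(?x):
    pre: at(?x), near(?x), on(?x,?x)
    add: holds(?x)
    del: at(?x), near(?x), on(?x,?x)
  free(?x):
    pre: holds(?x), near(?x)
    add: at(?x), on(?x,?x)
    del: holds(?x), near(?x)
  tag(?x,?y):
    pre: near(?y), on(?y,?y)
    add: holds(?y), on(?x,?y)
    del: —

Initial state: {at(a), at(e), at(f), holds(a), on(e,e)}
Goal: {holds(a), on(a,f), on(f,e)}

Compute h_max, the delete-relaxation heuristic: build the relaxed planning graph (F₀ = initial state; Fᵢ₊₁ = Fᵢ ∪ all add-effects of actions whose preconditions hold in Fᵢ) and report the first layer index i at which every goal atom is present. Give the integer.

F0 = init (5 atoms)
F1 = F0 ∪ {near(a), near(e), near(f), on(a,a), on(f,f)}  (10 atoms)
F2 = F1 ∪ {holds(e), holds(f), on(a,e), on(a,f), on(e,a), on(e,f), on(f,a), on(f,e)}  (18 atoms)
goal ⊆ F2  ⇒  h_max = 2

2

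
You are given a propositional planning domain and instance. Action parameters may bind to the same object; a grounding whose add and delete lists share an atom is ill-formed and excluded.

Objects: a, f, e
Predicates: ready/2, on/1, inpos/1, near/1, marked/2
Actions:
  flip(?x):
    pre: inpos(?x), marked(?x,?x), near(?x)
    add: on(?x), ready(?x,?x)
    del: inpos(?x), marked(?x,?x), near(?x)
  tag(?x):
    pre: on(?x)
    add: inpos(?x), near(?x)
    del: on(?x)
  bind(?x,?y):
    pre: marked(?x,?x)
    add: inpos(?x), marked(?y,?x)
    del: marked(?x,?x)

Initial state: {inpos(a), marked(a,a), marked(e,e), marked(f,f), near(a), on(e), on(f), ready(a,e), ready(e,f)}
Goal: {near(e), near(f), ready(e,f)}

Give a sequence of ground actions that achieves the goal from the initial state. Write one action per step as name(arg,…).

tag(f); tag(e)

1. tag(f)  →  {inpos(a), inpos(f), marked(a,a), marked(e,e), marked(f,f), near(a), near(f), on(e), ready(a,e), ready(e,f)}
2. tag(e)  →  {inpos(a), inpos(e), inpos(f), marked(a,a), marked(e,e), marked(f,f), near(a), near(e), near(f), ready(a,e), ready(e,f)}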